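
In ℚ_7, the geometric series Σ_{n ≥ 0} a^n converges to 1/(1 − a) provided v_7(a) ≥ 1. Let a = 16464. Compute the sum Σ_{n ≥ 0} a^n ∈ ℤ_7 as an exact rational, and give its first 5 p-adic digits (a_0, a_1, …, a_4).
Σ a^n = 1/(1 − a) = -1/16463;  first 5 digits = (1, 0, 0, 6, 6)

v_7(a) = 3 ≥ 1, so the series converges in ℤ_7 to 1/(1 − a) = 1/(1 − 16464) = -1/16463. Expand this rational in ℤ_7: compute digits iteratively via d_i = x_i mod 7, x_{i+1} = (x_i − d_i)/7. The first 5 digits are (1, 0, 0, 6, 6).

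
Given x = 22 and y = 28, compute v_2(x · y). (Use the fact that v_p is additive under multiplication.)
v_2(616) = 3

v_p(x) = 1 (factor: 22 = 2^1 · 11); v_p(y) = 2 (factor: 28 = 2^2 · 7). Additivity: v_p(xy) = v_p(x) + v_p(y) = 1 + 2 = 3. (Direct check: xy = 616 = 2^3 · (77).)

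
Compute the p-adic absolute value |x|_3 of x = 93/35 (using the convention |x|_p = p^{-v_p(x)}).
|93/35|_3 = 1/3

Step 1 — compute v_3(x) by factoring powers of 3 out of the numerator and denominator: v_3(93/35) = 1. Step 2 — apply |x|_p = p^{-v_p(x)} = 3^{-1} = 1/3.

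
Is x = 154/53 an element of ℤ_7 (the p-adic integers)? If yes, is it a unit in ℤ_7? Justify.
x ∈ ℤ_7 but not a unit; v_7(x) = 1 > 0

ℤ_7 = {x ∈ ℚ_7 : v_7(x) ≥ 0} and ℤ_7^× = {x ∈ ℤ_7 : v_7(x) = 0}. Here v_7(154/53) = v_7(num) − v_7(den) = 1; compare against these criteria.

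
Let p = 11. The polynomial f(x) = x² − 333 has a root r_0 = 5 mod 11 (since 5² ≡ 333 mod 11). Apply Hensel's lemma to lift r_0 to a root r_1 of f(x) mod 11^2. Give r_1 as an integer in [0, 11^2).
r_1 = 60 (mod 121)

Hensel's recurrence: r_{i+1} = r_i − f(r_i)·(f′(r_i))^{-1} mod 11^{i+2}, with f′(x) = 2x. Iterate:
  r_0 = 5 (mod 11)
  r_1 = 60 (mod 121)
Final: r_1 = 60, and one checks f(r_1) ≡ 0 mod 11^2.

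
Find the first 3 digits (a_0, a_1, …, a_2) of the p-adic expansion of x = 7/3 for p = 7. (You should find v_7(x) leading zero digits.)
(a_0, …, a_2) = (0, 5, 4)

v_7(7/3) = 1, so a_0 = ... = a_0 = 0. Factor out: x = 7^1 · u with u = 1/3 a unit in ℤ_7. Expand u iteratively via a_{v+i} = u_i mod 7, u_{i+1} = (u_i − a_{v+i})/7:
  u_0 = 1/3;  a_1 = 5;  u_1 = (u_0 − 5)/7 = -2/3
  u_1 = -2/3;  a_2 = 4;  u_2 = (u_1 − 4)/7 = -2/3
Digits: (0, 5, 4).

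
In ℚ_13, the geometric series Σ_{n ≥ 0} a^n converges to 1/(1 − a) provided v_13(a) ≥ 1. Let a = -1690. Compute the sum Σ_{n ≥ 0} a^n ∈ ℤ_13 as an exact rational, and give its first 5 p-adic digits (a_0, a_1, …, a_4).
Σ a^n = 1/(1 − a) = 1/1691;  first 5 digits = (1, 0, 3, 12, 8)

v_13(a) = 2 ≥ 1, so the series converges in ℤ_13 to 1/(1 − a) = 1/(1 − (-1690)) = 1/1691. Expand this rational in ℤ_13: compute digits iteratively via d_i = x_i mod 13, x_{i+1} = (x_i − d_i)/13. The first 5 digits are (1, 0, 3, 12, 8).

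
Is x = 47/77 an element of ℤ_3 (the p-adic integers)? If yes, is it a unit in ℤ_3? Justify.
x ∈ ℤ_3^× (unit); v_3(x) = 0

ℤ_3 = {x ∈ ℚ_3 : v_3(x) ≥ 0} and ℤ_3^× = {x ∈ ℤ_3 : v_3(x) = 0}. Here v_3(47/77) = v_3(num) − v_3(den) = 0; compare against these criteria.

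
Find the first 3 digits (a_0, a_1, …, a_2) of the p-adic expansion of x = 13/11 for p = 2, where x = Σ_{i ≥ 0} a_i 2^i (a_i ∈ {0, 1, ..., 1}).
(a_0, …, a_2) = (1, 1, 1)

v_2(13/11) = 0 (numerator and denominator both coprime to 2), so x ∈ ℤ_2^×. Compute digits iteratively via a_i = x_i mod 2, x_{i+1} = (x_i − a_i)/2, with x_0 = x:
  x_0 = 13/11;  a_0 = 1;  x_1 = (x_0 − 1)/2 = 1/11
  x_1 = 1/11;  a_1 = 1;  x_2 = (x_1 − 1)/2 = -5/11
  x_2 = -5/11;  a_2 = 1;  x_3 = (x_2 − 1)/2 = -8/11
Digits: (1, 1, 1).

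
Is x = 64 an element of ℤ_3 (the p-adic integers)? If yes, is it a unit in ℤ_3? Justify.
x ∈ ℤ_3^× (unit); v_3(x) = 0

ℤ_3 = {x ∈ ℚ_3 : v_3(x) ≥ 0} and ℤ_3^× = {x ∈ ℤ_3 : v_3(x) = 0}. Here v_3(64) = v_3(num) − v_3(den) = 0; compare against these criteria.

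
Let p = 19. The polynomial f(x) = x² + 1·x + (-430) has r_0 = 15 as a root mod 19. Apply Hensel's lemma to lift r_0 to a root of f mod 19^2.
r_1 = 91 (mod 361)

Hensel: r_{i+1} = r_i − f(r_i)·(f′(r_i))^{-1} mod 19^{i+2}, f′(x) = 2x + 1. Iterate:
  r_0 = 15 (mod 19)
  r_1 = 91 (mod 361)
Final: r = 91 satisfies f(r) ≡ 0 mod 19^2.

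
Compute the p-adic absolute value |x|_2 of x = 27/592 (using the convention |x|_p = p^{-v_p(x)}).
|27/592|_2 = 16

Step 1 — compute v_2(x) by factoring powers of 2 out of the numerator and denominator: v_2(27/592) = -4. Step 2 — apply |x|_p = p^{-v_p(x)} = 2^{4} = 16.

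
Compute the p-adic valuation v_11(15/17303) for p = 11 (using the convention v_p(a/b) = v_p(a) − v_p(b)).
v_11(15/17303) = -3

Factor powers of 11 from the numerator and denominator of the reduced fraction: 15 = 11^0 · 15 and 17303 = 11^3 · 13. Apply v_p(a/b) = v_p(a) − v_p(b): v_11(15/17303) = 0 − 3 = -3.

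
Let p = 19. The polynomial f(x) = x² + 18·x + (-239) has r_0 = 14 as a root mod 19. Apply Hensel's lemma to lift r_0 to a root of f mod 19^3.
r_2 = 3282 (mod 6859)

Hensel: r_{i+1} = r_i − f(r_i)·(f′(r_i))^{-1} mod 19^{i+2}, f′(x) = 2x + 18. Iterate:
  r_0 = 14 (mod 19)
  r_1 = 33 (mod 361)
  r_2 = 3282 (mod 6859)
Final: r = 3282 satisfies f(r) ≡ 0 mod 19^3.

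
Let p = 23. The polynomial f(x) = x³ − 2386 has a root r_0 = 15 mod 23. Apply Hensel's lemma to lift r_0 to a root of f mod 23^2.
r_1 = 222 (mod 529)

Hensel: r_{i+1} = r_i − f(r_i)/f′(r_i) mod 23^{i+2}, where f′(x) = 3x². Iterate:
  r_0 = 15 (mod 23)
  r_1 = 222 (mod 529)
Final: r = 222 with f(r) ≡ 0 mod 23^2.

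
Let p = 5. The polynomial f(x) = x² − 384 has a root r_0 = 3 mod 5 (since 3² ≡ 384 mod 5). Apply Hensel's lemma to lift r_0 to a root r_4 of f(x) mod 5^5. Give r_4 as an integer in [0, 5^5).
r_4 = 1628 (mod 3125)

Hensel's recurrence: r_{i+1} = r_i − f(r_i)·(f′(r_i))^{-1} mod 5^{i+2}, with f′(x) = 2x. Iterate:
  r_0 = 3 (mod 5)
  r_1 = 3 (mod 25)
  r_2 = 3 (mod 125)
  r_3 = 378 (mod 625)
  r_4 = 1628 (mod 3125)
Final: r_4 = 1628, and one checks f(r_4) ≡ 0 mod 5^5.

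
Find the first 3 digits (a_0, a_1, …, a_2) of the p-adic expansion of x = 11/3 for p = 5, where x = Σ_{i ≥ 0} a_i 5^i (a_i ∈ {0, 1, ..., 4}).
(a_0, …, a_2) = (2, 2, 3)

v_5(11/3) = 0 (numerator and denominator both coprime to 5), so x ∈ ℤ_5^×. Compute digits iteratively via a_i = x_i mod 5, x_{i+1} = (x_i − a_i)/5, with x_0 = x:
  x_0 = 11/3;  a_0 = 2;  x_1 = (x_0 − 2)/5 = 1/3
  x_1 = 1/3;  a_1 = 2;  x_2 = (x_1 − 2)/5 = -1/3
  x_2 = -1/3;  a_2 = 3;  x_3 = (x_2 − 3)/5 = -2/3
Digits: (2, 2, 3).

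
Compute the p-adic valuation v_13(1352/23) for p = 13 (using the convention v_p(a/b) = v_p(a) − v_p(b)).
v_13(1352/23) = 2

Factor powers of 13 from the numerator and denominator of the reduced fraction: 1352 = 13^2 · 8 and 23 = 13^0 · 23. Apply v_p(a/b) = v_p(a) − v_p(b): v_13(1352/23) = 2 − 0 = 2.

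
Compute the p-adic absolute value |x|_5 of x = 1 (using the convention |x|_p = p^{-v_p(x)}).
|1|_5 = 1

Step 1 — compute v_5(x) by factoring powers of 5 out of the numerator and denominator: v_5(1) = 0. Step 2 — apply |x|_p = p^{-v_p(x)} = 5^{0} = 1.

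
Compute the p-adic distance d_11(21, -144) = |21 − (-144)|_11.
d_11(21, -144) = 1/11

Step 1 — x − y = 21 − (-144) = 165. Step 2 — v_11(165) = 1 (factor: 165 = (11^1 · 15); the sign does not affect v_p). Step 3 — |x − y|_11 = 11^{-1} = 1/11.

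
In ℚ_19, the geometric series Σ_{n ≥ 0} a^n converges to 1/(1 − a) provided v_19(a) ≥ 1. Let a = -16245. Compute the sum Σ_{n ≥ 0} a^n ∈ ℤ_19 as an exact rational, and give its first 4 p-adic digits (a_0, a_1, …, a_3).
Σ a^n = 1/(1 − a) = 1/16246;  first 4 digits = (1, 0, 12, 16)

v_19(a) = 2 ≥ 1, so the series converges in ℤ_19 to 1/(1 − a) = 1/(1 − (-16245)) = 1/16246. Expand this rational in ℤ_19: compute digits iteratively via d_i = x_i mod 19, x_{i+1} = (x_i − d_i)/19. The first 4 digits are (1, 0, 12, 16).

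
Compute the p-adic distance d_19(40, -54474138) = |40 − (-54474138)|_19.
d_19(40, -54474138) = 1/2476099

Step 1 — x − y = 40 − (-54474138) = 54474178. Step 2 — v_19(54474178) = 5 (factor: 54474178 = (19^5 · 22); the sign does not affect v_p). Step 3 — |x − y|_19 = 19^{-5} = 1/2476099.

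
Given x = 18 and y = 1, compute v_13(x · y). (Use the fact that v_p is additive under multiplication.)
v_13(18) = 0

v_p(x) = 0 (factor: 18 = 13^0 · 18); v_p(y) = 0 (factor: 1 = 13^0 · 1). Additivity: v_p(xy) = v_p(x) + v_p(y) = 0 + 0 = 0. (Direct check: xy = 18 = 13^0 · (18).)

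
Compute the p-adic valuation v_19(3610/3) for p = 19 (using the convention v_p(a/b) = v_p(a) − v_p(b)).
v_19(3610/3) = 2

Factor powers of 19 from the numerator and denominator of the reduced fraction: 3610 = 19^2 · 10 and 3 = 19^0 · 3. Apply v_p(a/b) = v_p(a) − v_p(b): v_19(3610/3) = 2 − 0 = 2.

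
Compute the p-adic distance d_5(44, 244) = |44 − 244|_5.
d_5(44, 244) = 1/25

Step 1 — x − y = 44 − 244 = -200. Step 2 — v_5(-200) = 2 (factor: -200 = −(5^2 · 8); the sign does not affect v_p). Step 3 — |x − y|_5 = 5^{-2} = 1/25.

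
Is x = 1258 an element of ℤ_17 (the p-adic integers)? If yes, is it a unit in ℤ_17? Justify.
x ∈ ℤ_17 but not a unit; v_17(x) = 1 > 0

ℤ_17 = {x ∈ ℚ_17 : v_17(x) ≥ 0} and ℤ_17^× = {x ∈ ℤ_17 : v_17(x) = 0}. Here v_17(1258) = v_17(num) − v_17(den) = 1; compare against these criteria.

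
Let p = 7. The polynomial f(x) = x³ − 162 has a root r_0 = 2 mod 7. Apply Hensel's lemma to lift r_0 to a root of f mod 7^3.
r_2 = 23 (mod 343)

Hensel: r_{i+1} = r_i − f(r_i)/f′(r_i) mod 7^{i+2}, where f′(x) = 3x². Iterate:
  r_0 = 2 (mod 7)
  r_1 = 23 (mod 49)
  r_2 = 23 (mod 343)
Final: r = 23 with f(r) ≡ 0 mod 7^3.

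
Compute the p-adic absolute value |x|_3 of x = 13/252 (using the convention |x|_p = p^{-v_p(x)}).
|13/252|_3 = 9

Step 1 — compute v_3(x) by factoring powers of 3 out of the numerator and denominator: v_3(13/252) = -2. Step 2 — apply |x|_p = p^{-v_p(x)} = 3^{2} = 9.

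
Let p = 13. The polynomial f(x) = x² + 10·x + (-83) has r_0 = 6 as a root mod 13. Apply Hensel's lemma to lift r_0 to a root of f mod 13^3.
r_2 = 136 (mod 2197)

Hensel: r_{i+1} = r_i − f(r_i)·(f′(r_i))^{-1} mod 13^{i+2}, f′(x) = 2x + 10. Iterate:
  r_0 = 6 (mod 13)
  r_1 = 136 (mod 169)
  r_2 = 136 (mod 2197)
Final: r = 136 satisfies f(r) ≡ 0 mod 13^3.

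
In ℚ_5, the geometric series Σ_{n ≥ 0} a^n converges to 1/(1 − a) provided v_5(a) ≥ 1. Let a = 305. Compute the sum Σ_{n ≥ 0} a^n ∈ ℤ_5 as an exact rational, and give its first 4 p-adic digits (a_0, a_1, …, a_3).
Σ a^n = 1/(1 − a) = -1/304;  first 4 digits = (1, 1, 3, 2)

v_5(a) = 1 ≥ 1, so the series converges in ℤ_5 to 1/(1 − a) = 1/(1 − 305) = -1/304. Expand this rational in ℤ_5: compute digits iteratively via d_i = x_i mod 5, x_{i+1} = (x_i − d_i)/5. The first 4 digits are (1, 1, 3, 2).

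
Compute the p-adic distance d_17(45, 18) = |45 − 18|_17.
d_17(45, 18) = 1

Step 1 — x − y = 45 − 18 = 27. Step 2 — v_17(27) = 0 (factor: 27 = (17^0 · 27); the sign does not affect v_p). Step 3 — |x − y|_17 = 17^{0} = 1.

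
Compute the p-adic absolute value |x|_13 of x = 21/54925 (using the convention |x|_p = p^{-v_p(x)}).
|21/54925|_13 = 2197

Step 1 — compute v_13(x) by factoring powers of 13 out of the numerator and denominator: v_13(21/54925) = -3. Step 2 — apply |x|_p = p^{-v_p(x)} = 13^{3} = 2197.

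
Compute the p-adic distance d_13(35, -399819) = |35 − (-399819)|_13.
d_13(35, -399819) = 1/28561

Step 1 — x − y = 35 − (-399819) = 399854. Step 2 — v_13(399854) = 4 (factor: 399854 = (13^4 · 14); the sign does not affect v_p). Step 3 — |x − y|_13 = 13^{-4} = 1/28561.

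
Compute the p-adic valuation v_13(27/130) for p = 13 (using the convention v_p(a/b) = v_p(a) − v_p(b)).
v_13(27/130) = -1

Factor powers of 13 from the numerator and denominator of the reduced fraction: 27 = 13^0 · 27 and 130 = 13^1 · 10. Apply v_p(a/b) = v_p(a) − v_p(b): v_13(27/130) = 0 − 1 = -1.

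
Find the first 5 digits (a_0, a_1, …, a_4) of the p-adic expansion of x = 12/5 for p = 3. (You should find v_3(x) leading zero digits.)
(a_0, …, a_4) = (0, 2, 2, 1, 0)

v_3(12/5) = 1, so a_0 = ... = a_0 = 0. Factor out: x = 3^1 · u with u = 4/5 a unit in ℤ_3. Expand u iteratively via a_{v+i} = u_i mod 3, u_{i+1} = (u_i − a_{v+i})/3:
  u_0 = 4/5;  a_1 = 2;  u_1 = (u_0 − 2)/3 = -2/5
  u_1 = -2/5;  a_2 = 2;  u_2 = (u_1 − 2)/3 = -4/5
  u_2 = -4/5;  a_3 = 1;  u_3 = (u_2 − 1)/3 = -3/5
  u_3 = -3/5;  a_4 = 0;  u_4 = (u_3 − 0)/3 = -1/5
Digits: (0, 2, 2, 1, 0).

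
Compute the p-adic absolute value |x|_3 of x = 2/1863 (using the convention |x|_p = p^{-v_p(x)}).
|2/1863|_3 = 81

Step 1 — compute v_3(x) by factoring powers of 3 out of the numerator and denominator: v_3(2/1863) = -4. Step 2 — apply |x|_p = p^{-v_p(x)} = 3^{4} = 81.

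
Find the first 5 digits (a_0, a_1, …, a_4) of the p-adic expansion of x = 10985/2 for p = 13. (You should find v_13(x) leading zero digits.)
(a_0, …, a_4) = (0, 0, 0, 9, 6)

v_13(10985/2) = 3, so a_0 = ... = a_2 = 0. Factor out: x = 13^3 · u with u = 5/2 a unit in ℤ_13. Expand u iteratively via a_{v+i} = u_i mod 13, u_{i+1} = (u_i − a_{v+i})/13:
  u_0 = 5/2;  a_3 = 9;  u_1 = (u_0 − 9)/13 = -1/2
  u_1 = -1/2;  a_4 = 6;  u_2 = (u_1 − 6)/13 = -1/2
Digits: (0, 0, 0, 9, 6).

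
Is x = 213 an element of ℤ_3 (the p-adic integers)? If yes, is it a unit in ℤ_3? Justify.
x ∈ ℤ_3 but not a unit; v_3(x) = 1 > 0

ℤ_3 = {x ∈ ℚ_3 : v_3(x) ≥ 0} and ℤ_3^× = {x ∈ ℤ_3 : v_3(x) = 0}. Here v_3(213) = v_3(num) − v_3(den) = 1; compare against these criteria.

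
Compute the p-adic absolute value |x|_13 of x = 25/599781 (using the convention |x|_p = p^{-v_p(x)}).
|25/599781|_13 = 28561

Step 1 — compute v_13(x) by factoring powers of 13 out of the numerator and denominator: v_13(25/599781) = -4. Step 2 — apply |x|_p = p^{-v_p(x)} = 13^{4} = 28561.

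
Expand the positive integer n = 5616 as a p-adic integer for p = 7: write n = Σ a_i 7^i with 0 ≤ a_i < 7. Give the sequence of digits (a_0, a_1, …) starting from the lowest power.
(a_0, a_1, …) = (2, 4, 2, 2, 2)

Repeated division by 7 gives the digits low-to-high: 5616 = 2 + 4·7^1 + 2·7^2 + 2·7^3 + 2·7^4. Digit sequence: (2, 4, 2, 2, 2).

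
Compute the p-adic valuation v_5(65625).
v_5(65625) = 5

v_5(n) is the largest exponent k such that 5^k divides n. Factor out: 65625 = 5^5 · 21. (Sign doesn't affect v_p.) So v_5(65625) = 5.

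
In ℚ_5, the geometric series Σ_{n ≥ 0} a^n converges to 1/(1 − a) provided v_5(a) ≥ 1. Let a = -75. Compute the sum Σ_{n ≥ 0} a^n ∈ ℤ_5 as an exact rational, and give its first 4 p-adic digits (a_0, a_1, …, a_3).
Σ a^n = 1/(1 − a) = 1/76;  first 4 digits = (1, 0, 2, 4)

v_5(a) = 2 ≥ 1, so the series converges in ℤ_5 to 1/(1 − a) = 1/(1 − (-75)) = 1/76. Expand this rational in ℤ_5: compute digits iteratively via d_i = x_i mod 5, x_{i+1} = (x_i − d_i)/5. The first 4 digits are (1, 0, 2, 4).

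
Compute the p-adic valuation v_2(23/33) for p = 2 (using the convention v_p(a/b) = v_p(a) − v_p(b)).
v_2(23/33) = 0

Factor powers of 2 from the numerator and denominator of the reduced fraction: 23 = 2^0 · 23 and 33 = 2^0 · 33. Apply v_p(a/b) = v_p(a) − v_p(b): v_2(23/33) = 0 − 0 = 0.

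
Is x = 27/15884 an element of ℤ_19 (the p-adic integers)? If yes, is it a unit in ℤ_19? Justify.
x ∉ ℤ_19 (v_19(x) = -2 < 0)

ℤ_19 = {x ∈ ℚ_19 : v_19(x) ≥ 0} and ℤ_19^× = {x ∈ ℤ_19 : v_19(x) = 0}. Here v_19(27/15884) = v_19(num) − v_19(den) = -2; compare against these criteria.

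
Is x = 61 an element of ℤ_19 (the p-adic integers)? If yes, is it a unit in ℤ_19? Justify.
x ∈ ℤ_19^× (unit); v_19(x) = 0

ℤ_19 = {x ∈ ℚ_19 : v_19(x) ≥ 0} and ℤ_19^× = {x ∈ ℤ_19 : v_19(x) = 0}. Here v_19(61) = v_19(num) − v_19(den) = 0; compare against these criteria.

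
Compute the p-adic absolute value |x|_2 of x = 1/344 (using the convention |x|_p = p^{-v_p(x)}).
|1/344|_2 = 8

Step 1 — compute v_2(x) by factoring powers of 2 out of the numerator and denominator: v_2(1/344) = -3. Step 2 — apply |x|_p = p^{-v_p(x)} = 2^{3} = 8.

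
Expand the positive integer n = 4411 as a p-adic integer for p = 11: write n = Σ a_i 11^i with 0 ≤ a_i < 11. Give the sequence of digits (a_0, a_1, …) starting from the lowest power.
(a_0, a_1, …) = (0, 5, 3, 3)

Repeated division by 11 gives the digits low-to-high: 4411 = 5·11^1 + 3·11^2 + 3·11^3. Digit sequence: (0, 5, 3, 3).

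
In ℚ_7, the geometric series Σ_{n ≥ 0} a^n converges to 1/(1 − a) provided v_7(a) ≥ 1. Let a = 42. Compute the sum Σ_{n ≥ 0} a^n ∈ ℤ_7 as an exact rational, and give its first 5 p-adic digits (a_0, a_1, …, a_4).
Σ a^n = 1/(1 − a) = -1/41;  first 5 digits = (1, 6, 1, 4, 4)

v_7(a) = 1 ≥ 1, so the series converges in ℤ_7 to 1/(1 − a) = 1/(1 − 42) = -1/41. Expand this rational in ℤ_7: compute digits iteratively via d_i = x_i mod 7, x_{i+1} = (x_i − d_i)/7. The first 5 digits are (1, 6, 1, 4, 4).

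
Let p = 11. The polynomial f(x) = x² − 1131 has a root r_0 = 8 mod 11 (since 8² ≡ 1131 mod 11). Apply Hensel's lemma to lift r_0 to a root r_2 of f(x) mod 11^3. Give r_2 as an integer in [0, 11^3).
r_2 = 536 (mod 1331)

Hensel's recurrence: r_{i+1} = r_i − f(r_i)·(f′(r_i))^{-1} mod 11^{i+2}, with f′(x) = 2x. Iterate:
  r_0 = 8 (mod 11)
  r_1 = 52 (mod 121)
  r_2 = 536 (mod 1331)
Final: r_2 = 536, and one checks f(r_2) ≡ 0 mod 11^3.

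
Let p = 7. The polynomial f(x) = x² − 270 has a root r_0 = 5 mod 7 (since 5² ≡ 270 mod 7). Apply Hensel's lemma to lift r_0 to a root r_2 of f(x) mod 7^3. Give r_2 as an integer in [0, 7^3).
r_2 = 201 (mod 343)

Hensel's recurrence: r_{i+1} = r_i − f(r_i)·(f′(r_i))^{-1} mod 7^{i+2}, with f′(x) = 2x. Iterate:
  r_0 = 5 (mod 7)
  r_1 = 5 (mod 49)
  r_2 = 201 (mod 343)
Final: r_2 = 201, and one checks f(r_2) ≡ 0 mod 7^3.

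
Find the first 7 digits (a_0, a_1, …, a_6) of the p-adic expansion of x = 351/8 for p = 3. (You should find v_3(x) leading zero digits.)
(a_0, …, a_6) = (0, 0, 0, 2, 1, 0, 1)

v_3(351/8) = 3, so a_0 = ... = a_2 = 0. Factor out: x = 3^3 · u with u = 13/8 a unit in ℤ_3. Expand u iteratively via a_{v+i} = u_i mod 3, u_{i+1} = (u_i − a_{v+i})/3:
  u_0 = 13/8;  a_3 = 2;  u_1 = (u_0 − 2)/3 = -1/8
  u_1 = -1/8;  a_4 = 1;  u_2 = (u_1 − 1)/3 = -3/8
  u_2 = -3/8;  a_5 = 0;  u_3 = (u_2 − 0)/3 = -1/8
  u_3 = -1/8;  a_6 = 1;  u_4 = (u_3 − 1)/3 = -3/8
Digits: (0, 0, 0, 2, 1, 0, 1).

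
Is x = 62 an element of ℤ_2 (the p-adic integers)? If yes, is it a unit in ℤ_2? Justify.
x ∈ ℤ_2 but not a unit; v_2(x) = 1 > 0

ℤ_2 = {x ∈ ℚ_2 : v_2(x) ≥ 0} and ℤ_2^× = {x ∈ ℤ_2 : v_2(x) = 0}. Here v_2(62) = v_2(num) − v_2(den) = 1; compare against these criteria.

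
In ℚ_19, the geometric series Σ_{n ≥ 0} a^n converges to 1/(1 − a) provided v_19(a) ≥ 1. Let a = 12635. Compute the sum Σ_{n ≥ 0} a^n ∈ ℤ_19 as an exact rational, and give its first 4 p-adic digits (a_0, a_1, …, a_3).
Σ a^n = 1/(1 − a) = -1/12634;  first 4 digits = (1, 0, 16, 1)

v_19(a) = 2 ≥ 1, so the series converges in ℤ_19 to 1/(1 − a) = 1/(1 − 12635) = -1/12634. Expand this rational in ℤ_19: compute digits iteratively via d_i = x_i mod 19, x_{i+1} = (x_i − d_i)/19. The first 4 digits are (1, 0, 16, 1).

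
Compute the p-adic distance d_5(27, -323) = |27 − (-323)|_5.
d_5(27, -323) = 1/25

Step 1 — x − y = 27 − (-323) = 350. Step 2 — v_5(350) = 2 (factor: 350 = (5^2 · 14); the sign does not affect v_p). Step 3 — |x − y|_5 = 5^{-2} = 1/25.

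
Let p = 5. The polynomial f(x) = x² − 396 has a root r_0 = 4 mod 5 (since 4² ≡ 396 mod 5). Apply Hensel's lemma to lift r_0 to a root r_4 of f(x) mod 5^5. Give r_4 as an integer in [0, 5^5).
r_4 = 2789 (mod 3125)

Hensel's recurrence: r_{i+1} = r_i − f(r_i)·(f′(r_i))^{-1} mod 5^{i+2}, with f′(x) = 2x. Iterate:
  r_0 = 4 (mod 5)
  r_1 = 14 (mod 25)
  r_2 = 39 (mod 125)
  r_3 = 289 (mod 625)
  r_4 = 2789 (mod 3125)
Final: r_4 = 2789, and one checks f(r_4) ≡ 0 mod 5^5.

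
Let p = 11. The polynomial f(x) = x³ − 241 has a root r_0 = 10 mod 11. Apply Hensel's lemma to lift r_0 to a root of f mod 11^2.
r_1 = 120 (mod 121)

Hensel: r_{i+1} = r_i − f(r_i)/f′(r_i) mod 11^{i+2}, where f′(x) = 3x². Iterate:
  r_0 = 10 (mod 11)
  r_1 = 120 (mod 121)
Final: r = 120 with f(r) ≡ 0 mod 11^2.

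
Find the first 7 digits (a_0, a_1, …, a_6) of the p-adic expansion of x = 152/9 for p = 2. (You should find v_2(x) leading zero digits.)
(a_0, …, a_6) = (0, 0, 0, 1, 1, 0, 1)

v_2(152/9) = 3, so a_0 = ... = a_2 = 0. Factor out: x = 2^3 · u with u = 19/9 a unit in ℤ_2. Expand u iteratively via a_{v+i} = u_i mod 2, u_{i+1} = (u_i − a_{v+i})/2:
  u_0 = 19/9;  a_3 = 1;  u_1 = (u_0 − 1)/2 = 5/9
  u_1 = 5/9;  a_4 = 1;  u_2 = (u_1 − 1)/2 = -2/9
  u_2 = -2/9;  a_5 = 0;  u_3 = (u_2 − 0)/2 = -1/9
  u_3 = -1/9;  a_6 = 1;  u_4 = (u_3 − 1)/2 = -5/9
Digits: (0, 0, 0, 1, 1, 0, 1).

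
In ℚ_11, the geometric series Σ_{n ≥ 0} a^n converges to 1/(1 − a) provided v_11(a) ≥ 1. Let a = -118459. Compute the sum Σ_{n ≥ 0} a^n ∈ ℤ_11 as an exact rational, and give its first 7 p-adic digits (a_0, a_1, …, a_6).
Σ a^n = 1/(1 − a) = 1/118460;  first 7 digits = (1, 0, 0, 10, 2, 10, 0)

v_11(a) = 3 ≥ 1, so the series converges in ℤ_11 to 1/(1 − a) = 1/(1 − (-118459)) = 1/118460. Expand this rational in ℤ_11: compute digits iteratively via d_i = x_i mod 11, x_{i+1} = (x_i − d_i)/11. The first 7 digits are (1, 0, 0, 10, 2, 10, 0).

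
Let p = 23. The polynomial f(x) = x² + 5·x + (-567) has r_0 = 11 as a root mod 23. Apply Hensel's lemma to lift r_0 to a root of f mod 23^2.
r_1 = 241 (mod 529)

Hensel: r_{i+1} = r_i − f(r_i)·(f′(r_i))^{-1} mod 23^{i+2}, f′(x) = 2x + 5. Iterate:
  r_0 = 11 (mod 23)
  r_1 = 241 (mod 529)
Final: r = 241 satisfies f(r) ≡ 0 mod 23^2.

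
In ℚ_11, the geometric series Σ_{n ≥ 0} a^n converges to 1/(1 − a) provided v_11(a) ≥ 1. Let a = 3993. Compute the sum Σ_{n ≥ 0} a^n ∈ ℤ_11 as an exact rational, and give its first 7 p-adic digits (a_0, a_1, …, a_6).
Σ a^n = 1/(1 − a) = -1/3992;  first 7 digits = (1, 0, 0, 3, 0, 0, 9)

v_11(a) = 3 ≥ 1, so the series converges in ℤ_11 to 1/(1 − a) = 1/(1 − 3993) = -1/3992. Expand this rational in ℤ_11: compute digits iteratively via d_i = x_i mod 11, x_{i+1} = (x_i − d_i)/11. The first 7 digits are (1, 0, 0, 3, 0, 0, 9).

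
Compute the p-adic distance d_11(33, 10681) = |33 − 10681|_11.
d_11(33, 10681) = 1/1331

Step 1 — x − y = 33 − 10681 = -10648. Step 2 — v_11(-10648) = 3 (factor: -10648 = −(11^3 · 8); the sign does not affect v_p). Step 3 — |x − y|_11 = 11^{-3} = 1/1331.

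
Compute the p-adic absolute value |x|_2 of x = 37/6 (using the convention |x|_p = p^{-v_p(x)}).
|37/6|_2 = 2

Step 1 — compute v_2(x) by factoring powers of 2 out of the numerator and denominator: v_2(37/6) = -1. Step 2 — apply |x|_p = p^{-v_p(x)} = 2^{1} = 2.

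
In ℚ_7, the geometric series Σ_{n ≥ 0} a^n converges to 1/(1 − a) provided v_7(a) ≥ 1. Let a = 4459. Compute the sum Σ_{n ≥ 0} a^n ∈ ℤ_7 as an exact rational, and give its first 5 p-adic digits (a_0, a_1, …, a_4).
Σ a^n = 1/(1 − a) = -1/4458;  first 5 digits = (1, 0, 0, 6, 1)

v_7(a) = 3 ≥ 1, so the series converges in ℤ_7 to 1/(1 − a) = 1/(1 − 4459) = -1/4458. Expand this rational in ℤ_7: compute digits iteratively via d_i = x_i mod 7, x_{i+1} = (x_i − d_i)/7. The first 5 digits are (1, 0, 0, 6, 1).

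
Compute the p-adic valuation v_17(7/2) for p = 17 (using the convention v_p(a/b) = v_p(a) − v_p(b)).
v_17(7/2) = 0

Factor powers of 17 from the numerator and denominator of the reduced fraction: 7 = 17^0 · 7 and 2 = 17^0 · 2. Apply v_p(a/b) = v_p(a) − v_p(b): v_17(7/2) = 0 − 0 = 0.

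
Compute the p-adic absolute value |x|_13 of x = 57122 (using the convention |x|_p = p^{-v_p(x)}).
|57122|_13 = 1/28561

Step 1 — compute v_13(x) by factoring powers of 13 out of the numerator and denominator: v_13(57122) = 4. Step 2 — apply |x|_p = p^{-v_p(x)} = 13^{-4} = 1/28561.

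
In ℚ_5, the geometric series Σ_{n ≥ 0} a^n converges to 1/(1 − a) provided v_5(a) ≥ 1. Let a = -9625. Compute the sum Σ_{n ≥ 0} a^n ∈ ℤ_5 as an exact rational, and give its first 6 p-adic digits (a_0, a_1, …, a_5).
Σ a^n = 1/(1 − a) = 1/9626;  first 6 digits = (1, 0, 0, 3, 4, 1)

v_5(a) = 3 ≥ 1, so the series converges in ℤ_5 to 1/(1 − a) = 1/(1 − (-9625)) = 1/9626. Expand this rational in ℤ_5: compute digits iteratively via d_i = x_i mod 5, x_{i+1} = (x_i − d_i)/5. The first 6 digits are (1, 0, 0, 3, 4, 1).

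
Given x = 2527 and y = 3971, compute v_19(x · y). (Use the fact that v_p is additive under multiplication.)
v_19(10034717) = 4

v_p(x) = 2 (factor: 2527 = 19^2 · 7); v_p(y) = 2 (factor: 3971 = 19^2 · 11). Additivity: v_p(xy) = v_p(x) + v_p(y) = 2 + 2 = 4. (Direct check: xy = 10034717 = 19^4 · (77).)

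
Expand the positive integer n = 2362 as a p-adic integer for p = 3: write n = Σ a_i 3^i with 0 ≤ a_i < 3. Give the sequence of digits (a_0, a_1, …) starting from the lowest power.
(a_0, a_1, …) = (1, 1, 1, 0, 2, 0, 0, 1)

Repeated division by 3 gives the digits low-to-high: 2362 = 1 + 1·3^1 + 1·3^2 + 2·3^4 + 1·3^7. Digit sequence: (1, 1, 1, 0, 2, 0, 0, 1).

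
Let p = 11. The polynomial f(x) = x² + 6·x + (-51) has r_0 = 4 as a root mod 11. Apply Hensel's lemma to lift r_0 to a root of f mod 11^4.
r_3 = 12511 (mod 14641)

Hensel: r_{i+1} = r_i − f(r_i)·(f′(r_i))^{-1} mod 11^{i+2}, f′(x) = 2x + 6. Iterate:
  r_0 = 4 (mod 11)
  r_1 = 48 (mod 121)
  r_2 = 532 (mod 1331)
  r_3 = 12511 (mod 14641)
Final: r = 12511 satisfies f(r) ≡ 0 mod 11^4.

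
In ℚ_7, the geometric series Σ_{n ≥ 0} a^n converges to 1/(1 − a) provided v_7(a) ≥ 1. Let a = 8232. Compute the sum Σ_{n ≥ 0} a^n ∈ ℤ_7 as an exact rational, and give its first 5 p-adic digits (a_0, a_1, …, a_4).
Σ a^n = 1/(1 − a) = -1/8231;  first 5 digits = (1, 0, 0, 3, 3)

v_7(a) = 3 ≥ 1, so the series converges in ℤ_7 to 1/(1 − a) = 1/(1 − 8232) = -1/8231. Expand this rational in ℤ_7: compute digits iteratively via d_i = x_i mod 7, x_{i+1} = (x_i − d_i)/7. The first 5 digits are (1, 0, 0, 3, 3).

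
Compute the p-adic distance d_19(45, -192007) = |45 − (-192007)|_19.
d_19(45, -192007) = 1/6859

Step 1 — x − y = 45 − (-192007) = 192052. Step 2 — v_19(192052) = 3 (factor: 192052 = (19^3 · 28); the sign does not affect v_p). Step 3 — |x − y|_19 = 19^{-3} = 1/6859.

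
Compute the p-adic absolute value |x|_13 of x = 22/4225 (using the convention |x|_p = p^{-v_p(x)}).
|22/4225|_13 = 169

Step 1 — compute v_13(x) by factoring powers of 13 out of the numerator and denominator: v_13(22/4225) = -2. Step 2 — apply |x|_p = p^{-v_p(x)} = 13^{2} = 169.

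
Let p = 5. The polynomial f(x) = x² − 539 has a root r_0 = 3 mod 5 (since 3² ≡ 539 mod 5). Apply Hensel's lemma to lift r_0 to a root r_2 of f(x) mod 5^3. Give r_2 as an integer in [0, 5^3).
r_2 = 108 (mod 125)

Hensel's recurrence: r_{i+1} = r_i − f(r_i)·(f′(r_i))^{-1} mod 5^{i+2}, with f′(x) = 2x. Iterate:
  r_0 = 3 (mod 5)
  r_1 = 8 (mod 25)
  r_2 = 108 (mod 125)
Final: r_2 = 108, and one checks f(r_2) ≡ 0 mod 5^3.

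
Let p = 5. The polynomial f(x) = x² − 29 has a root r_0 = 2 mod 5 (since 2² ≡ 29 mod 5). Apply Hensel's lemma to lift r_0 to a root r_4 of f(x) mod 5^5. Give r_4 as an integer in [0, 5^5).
r_4 = 2977 (mod 3125)

Hensel's recurrence: r_{i+1} = r_i − f(r_i)·(f′(r_i))^{-1} mod 5^{i+2}, with f′(x) = 2x. Iterate:
  r_0 = 2 (mod 5)
  r_1 = 2 (mod 25)
  r_2 = 102 (mod 125)
  r_3 = 477 (mod 625)
  r_4 = 2977 (mod 3125)
Final: r_4 = 2977, and one checks f(r_4) ≡ 0 mod 5^5.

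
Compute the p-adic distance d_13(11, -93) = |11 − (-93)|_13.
d_13(11, -93) = 1/13

Step 1 — x − y = 11 − (-93) = 104. Step 2 — v_13(104) = 1 (factor: 104 = (13^1 · 8); the sign does not affect v_p). Step 3 — |x − y|_13 = 13^{-1} = 1/13.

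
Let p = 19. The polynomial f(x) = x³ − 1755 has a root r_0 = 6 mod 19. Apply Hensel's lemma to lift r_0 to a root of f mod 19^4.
r_3 = 73935 (mod 130321)

Hensel: r_{i+1} = r_i − f(r_i)/f′(r_i) mod 19^{i+2}, where f′(x) = 3x². Iterate:
  r_0 = 6 (mod 19)
  r_1 = 291 (mod 361)
  r_2 = 5345 (mod 6859)
  r_3 = 73935 (mod 130321)
Final: r = 73935 with f(r) ≡ 0 mod 19^4.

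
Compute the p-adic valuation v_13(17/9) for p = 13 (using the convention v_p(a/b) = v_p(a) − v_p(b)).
v_13(17/9) = 0

Factor powers of 13 from the numerator and denominator of the reduced fraction: 17 = 13^0 · 17 and 9 = 13^0 · 9. Apply v_p(a/b) = v_p(a) − v_p(b): v_13(17/9) = 0 − 0 = 0.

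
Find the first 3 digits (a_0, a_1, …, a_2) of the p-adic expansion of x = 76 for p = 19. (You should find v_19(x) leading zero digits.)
(a_0, …, a_2) = (0, 4, 0)

v_19(76) = 1, so a_0 = ... = a_0 = 0. Factor out: x = 19^1 · u with u = 4 a unit in ℤ_19. Expand u iteratively via a_{v+i} = u_i mod 19, u_{i+1} = (u_i − a_{v+i})/19:
  u_0 = 4;  a_1 = 4;  u_1 = (u_0 − 4)/19 = 0
  u_1 = 0;  a_2 = 0;  u_2 = (u_1 − 0)/19 = 0
Digits: (0, 4, 0).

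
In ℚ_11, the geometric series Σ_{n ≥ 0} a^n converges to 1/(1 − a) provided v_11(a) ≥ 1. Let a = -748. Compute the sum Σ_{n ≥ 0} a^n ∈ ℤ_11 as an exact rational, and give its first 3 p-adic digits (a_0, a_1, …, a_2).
Σ a^n = 1/(1 − a) = 1/749;  first 3 digits = (1, 9, 8)

v_11(a) = 1 ≥ 1, so the series converges in ℤ_11 to 1/(1 − a) = 1/(1 − (-748)) = 1/749. Expand this rational in ℤ_11: compute digits iteratively via d_i = x_i mod 11, x_{i+1} = (x_i − d_i)/11. The first 3 digits are (1, 9, 8).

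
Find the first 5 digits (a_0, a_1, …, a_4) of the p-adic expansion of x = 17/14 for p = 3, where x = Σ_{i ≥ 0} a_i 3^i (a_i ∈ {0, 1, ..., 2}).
(a_0, …, a_4) = (1, 2, 0, 0, 1)

v_3(17/14) = 0 (numerator and denominator both coprime to 3), so x ∈ ℤ_3^×. Compute digits iteratively via a_i = x_i mod 3, x_{i+1} = (x_i − a_i)/3, with x_0 = x:
  x_0 = 17/14;  a_0 = 1;  x_1 = (x_0 − 1)/3 = 1/14
  x_1 = 1/14;  a_1 = 2;  x_2 = (x_1 − 2)/3 = -9/14
  x_2 = -9/14;  a_2 = 0;  x_3 = (x_2 − 0)/3 = -3/14
  x_3 = -3/14;  a_3 = 0;  x_4 = (x_3 − 0)/3 = -1/14
  x_4 = -1/14;  a_4 = 1;  x_5 = (x_4 − 1)/3 = -5/14
Digits: (1, 2, 0, 0, 1).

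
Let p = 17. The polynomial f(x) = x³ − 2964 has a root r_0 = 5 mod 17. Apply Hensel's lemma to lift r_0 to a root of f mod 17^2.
r_1 = 39 (mod 289)

Hensel: r_{i+1} = r_i − f(r_i)/f′(r_i) mod 17^{i+2}, where f′(x) = 3x². Iterate:
  r_0 = 5 (mod 17)
  r_1 = 39 (mod 289)
Final: r = 39 with f(r) ≡ 0 mod 17^2.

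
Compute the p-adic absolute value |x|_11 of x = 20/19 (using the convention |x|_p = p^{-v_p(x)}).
|20/19|_11 = 1

Step 1 — compute v_11(x) by factoring powers of 11 out of the numerator and denominator: v_11(20/19) = 0. Step 2 — apply |x|_p = p^{-v_p(x)} = 11^{0} = 1.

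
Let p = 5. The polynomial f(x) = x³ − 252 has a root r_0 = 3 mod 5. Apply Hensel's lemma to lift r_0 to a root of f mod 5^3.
r_2 = 53 (mod 125)

Hensel: r_{i+1} = r_i − f(r_i)/f′(r_i) mod 5^{i+2}, where f′(x) = 3x². Iterate:
  r_0 = 3 (mod 5)
  r_1 = 3 (mod 25)
  r_2 = 53 (mod 125)
Final: r = 53 with f(r) ≡ 0 mod 5^3.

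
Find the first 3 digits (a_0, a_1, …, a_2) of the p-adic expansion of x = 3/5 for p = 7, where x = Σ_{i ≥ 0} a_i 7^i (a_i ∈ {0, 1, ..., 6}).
(a_0, …, a_2) = (2, 4, 5)

v_7(3/5) = 0 (numerator and denominator both coprime to 7), so x ∈ ℤ_7^×. Compute digits iteratively via a_i = x_i mod 7, x_{i+1} = (x_i − a_i)/7, with x_0 = x:
  x_0 = 3/5;  a_0 = 2;  x_1 = (x_0 − 2)/7 = -1/5
  x_1 = -1/5;  a_1 = 4;  x_2 = (x_1 − 4)/7 = -3/5
  x_2 = -3/5;  a_2 = 5;  x_3 = (x_2 − 5)/7 = -4/5
Digits: (2, 4, 5).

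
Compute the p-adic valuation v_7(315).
v_7(315) = 1

v_7(n) is the largest exponent k such that 7^k divides n. Factor out: 315 = 7^1 · 45. (Sign doesn't affect v_p.) So v_7(315) = 1.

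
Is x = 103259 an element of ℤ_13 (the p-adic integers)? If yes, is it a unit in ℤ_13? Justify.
x ∈ ℤ_13 but not a unit; v_13(x) = 3 > 0

ℤ_13 = {x ∈ ℚ_13 : v_13(x) ≥ 0} and ℤ_13^× = {x ∈ ℤ_13 : v_13(x) = 0}. Here v_13(103259) = v_13(num) − v_13(den) = 3; compare against these criteria.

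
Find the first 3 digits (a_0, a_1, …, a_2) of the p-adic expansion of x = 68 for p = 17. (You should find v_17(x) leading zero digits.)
(a_0, …, a_2) = (0, 4, 0)

v_17(68) = 1, so a_0 = ... = a_0 = 0. Factor out: x = 17^1 · u with u = 4 a unit in ℤ_17. Expand u iteratively via a_{v+i} = u_i mod 17, u_{i+1} = (u_i − a_{v+i})/17:
  u_0 = 4;  a_1 = 4;  u_1 = (u_0 − 4)/17 = 0
  u_1 = 0;  a_2 = 0;  u_2 = (u_1 − 0)/17 = 0
Digits: (0, 4, 0).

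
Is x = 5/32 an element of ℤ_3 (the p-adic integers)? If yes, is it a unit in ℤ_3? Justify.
x ∈ ℤ_3^× (unit); v_3(x) = 0

ℤ_3 = {x ∈ ℚ_3 : v_3(x) ≥ 0} and ℤ_3^× = {x ∈ ℤ_3 : v_3(x) = 0}. Here v_3(5/32) = v_3(num) − v_3(den) = 0; compare against these criteria.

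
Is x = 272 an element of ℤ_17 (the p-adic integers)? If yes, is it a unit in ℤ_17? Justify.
x ∈ ℤ_17 but not a unit; v_17(x) = 1 > 0

ℤ_17 = {x ∈ ℚ_17 : v_17(x) ≥ 0} and ℤ_17^× = {x ∈ ℤ_17 : v_17(x) = 0}. Here v_17(272) = v_17(num) − v_17(den) = 1; compare against these criteria.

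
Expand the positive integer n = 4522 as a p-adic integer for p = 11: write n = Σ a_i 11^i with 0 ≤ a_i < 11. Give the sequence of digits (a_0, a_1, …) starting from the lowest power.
(a_0, a_1, …) = (1, 4, 4, 3)

Repeated division by 11 gives the digits low-to-high: 4522 = 1 + 4·11^1 + 4·11^2 + 3·11^3. Digit sequence: (1, 4, 4, 3).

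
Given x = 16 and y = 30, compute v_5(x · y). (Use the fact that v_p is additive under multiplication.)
v_5(480) = 1

v_p(x) = 0 (factor: 16 = 5^0 · 16); v_p(y) = 1 (factor: 30 = 5^1 · 6). Additivity: v_p(xy) = v_p(x) + v_p(y) = 0 + 1 = 1. (Direct check: xy = 480 = 5^1 · (96).)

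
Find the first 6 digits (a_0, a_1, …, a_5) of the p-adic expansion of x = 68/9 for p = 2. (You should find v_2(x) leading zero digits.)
(a_0, …, a_5) = (0, 0, 1, 0, 0, 1)

v_2(68/9) = 2, so a_0 = ... = a_1 = 0. Factor out: x = 2^2 · u with u = 17/9 a unit in ℤ_2. Expand u iteratively via a_{v+i} = u_i mod 2, u_{i+1} = (u_i − a_{v+i})/2:
  u_0 = 17/9;  a_2 = 1;  u_1 = (u_0 − 1)/2 = 4/9
  u_1 = 4/9;  a_3 = 0;  u_2 = (u_1 − 0)/2 = 2/9
  u_2 = 2/9;  a_4 = 0;  u_3 = (u_2 − 0)/2 = 1/9
  u_3 = 1/9;  a_5 = 1;  u_4 = (u_3 − 1)/2 = -4/9
Digits: (0, 0, 1, 0, 0, 1).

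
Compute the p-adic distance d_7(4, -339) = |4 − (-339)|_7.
d_7(4, -339) = 1/343

Step 1 — x − y = 4 − (-339) = 343. Step 2 — v_7(343) = 3 (factor: 343 = (7^3 · 1); the sign does not affect v_p). Step 3 — |x − y|_7 = 7^{-3} = 1/343.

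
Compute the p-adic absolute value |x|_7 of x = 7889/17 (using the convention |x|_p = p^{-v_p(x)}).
|7889/17|_7 = 1/343

Step 1 — compute v_7(x) by factoring powers of 7 out of the numerator and denominator: v_7(7889/17) = 3. Step 2 — apply |x|_p = p^{-v_p(x)} = 7^{-3} = 1/343.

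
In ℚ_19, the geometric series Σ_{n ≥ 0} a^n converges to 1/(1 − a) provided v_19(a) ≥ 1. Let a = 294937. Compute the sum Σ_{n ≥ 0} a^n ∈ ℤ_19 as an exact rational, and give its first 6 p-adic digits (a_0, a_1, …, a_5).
Σ a^n = 1/(1 − a) = -1/294936;  first 6 digits = (1, 0, 0, 5, 2, 0)

v_19(a) = 3 ≥ 1, so the series converges in ℤ_19 to 1/(1 − a) = 1/(1 − 294937) = -1/294936. Expand this rational in ℤ_19: compute digits iteratively via d_i = x_i mod 19, x_{i+1} = (x_i − d_i)/19. The first 6 digits are (1, 0, 0, 5, 2, 0).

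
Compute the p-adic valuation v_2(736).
v_2(736) = 5

v_2(n) is the largest exponent k such that 2^k divides n. Factor out: 736 = 2^5 · 23. (Sign doesn't affect v_p.) So v_2(736) = 5.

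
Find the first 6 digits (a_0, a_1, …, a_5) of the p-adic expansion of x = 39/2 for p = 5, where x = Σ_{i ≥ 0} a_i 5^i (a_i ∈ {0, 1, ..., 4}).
(a_0, …, a_5) = (2, 1, 3, 2, 2, 2)

v_5(39/2) = 0 (numerator and denominator both coprime to 5), so x ∈ ℤ_5^×. Compute digits iteratively via a_i = x_i mod 5, x_{i+1} = (x_i − a_i)/5, with x_0 = x:
  x_0 = 39/2;  a_0 = 2;  x_1 = (x_0 − 2)/5 = 7/2
  x_1 = 7/2;  a_1 = 1;  x_2 = (x_1 − 1)/5 = 1/2
  x_2 = 1/2;  a_2 = 3;  x_3 = (x_2 − 3)/5 = -1/2
  x_3 = -1/2;  a_3 = 2;  x_4 = (x_3 − 2)/5 = -1/2
  x_4 = -1/2;  a_4 = 2;  x_5 = (x_4 − 2)/5 = -1/2
  x_5 = -1/2;  a_5 = 2;  x_6 = (x_5 − 2)/5 = -1/2
Digits: (2, 1, 3, 2, 2, 2).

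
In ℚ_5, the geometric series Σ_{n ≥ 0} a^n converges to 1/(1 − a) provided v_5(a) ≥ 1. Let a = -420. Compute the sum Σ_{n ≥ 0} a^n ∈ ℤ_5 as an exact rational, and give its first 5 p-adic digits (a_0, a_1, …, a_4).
Σ a^n = 1/(1 − a) = 1/421;  first 5 digits = (1, 1, 4, 3, 1)

v_5(a) = 1 ≥ 1, so the series converges in ℤ_5 to 1/(1 − a) = 1/(1 − (-420)) = 1/421. Expand this rational in ℤ_5: compute digits iteratively via d_i = x_i mod 5, x_{i+1} = (x_i − d_i)/5. The first 5 digits are (1, 1, 4, 3, 1).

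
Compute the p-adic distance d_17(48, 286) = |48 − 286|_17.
d_17(48, 286) = 1/17

Step 1 — x − y = 48 − 286 = -238. Step 2 — v_17(-238) = 1 (factor: -238 = −(17^1 · 14); the sign does not affect v_p). Step 3 — |x − y|_17 = 17^{-1} = 1/17.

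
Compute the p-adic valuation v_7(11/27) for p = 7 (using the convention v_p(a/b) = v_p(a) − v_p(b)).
v_7(11/27) = 0

Factor powers of 7 from the numerator and denominator of the reduced fraction: 11 = 7^0 · 11 and 27 = 7^0 · 27. Apply v_p(a/b) = v_p(a) − v_p(b): v_7(11/27) = 0 − 0 = 0.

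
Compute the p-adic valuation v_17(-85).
v_17(-85) = 1

v_17(n) is the largest exponent k such that 17^k divides n. Factor out: -85 = -17^1 · 5. (Sign doesn't affect v_p.) So v_17(-85) = 1.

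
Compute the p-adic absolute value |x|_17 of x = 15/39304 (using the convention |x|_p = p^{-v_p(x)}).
|15/39304|_17 = 4913

Step 1 — compute v_17(x) by factoring powers of 17 out of the numerator and denominator: v_17(15/39304) = -3. Step 2 — apply |x|_p = p^{-v_p(x)} = 17^{3} = 4913.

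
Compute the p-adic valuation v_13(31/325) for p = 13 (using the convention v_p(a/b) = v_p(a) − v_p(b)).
v_13(31/325) = -1

Factor powers of 13 from the numerator and denominator of the reduced fraction: 31 = 13^0 · 31 and 325 = 13^1 · 25. Apply v_p(a/b) = v_p(a) − v_p(b): v_13(31/325) = 0 − 1 = -1.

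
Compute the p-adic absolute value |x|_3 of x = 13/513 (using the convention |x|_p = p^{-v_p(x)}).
|13/513|_3 = 27

Step 1 — compute v_3(x) by factoring powers of 3 out of the numerator and denominator: v_3(13/513) = -3. Step 2 — apply |x|_p = p^{-v_p(x)} = 3^{3} = 27.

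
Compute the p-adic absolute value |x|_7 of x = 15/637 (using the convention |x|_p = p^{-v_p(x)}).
|15/637|_7 = 49

Step 1 — compute v_7(x) by factoring powers of 7 out of the numerator and denominator: v_7(15/637) = -2. Step 2 — apply |x|_p = p^{-v_p(x)} = 7^{2} = 49.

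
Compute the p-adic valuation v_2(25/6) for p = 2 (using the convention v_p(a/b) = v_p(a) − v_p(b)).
v_2(25/6) = -1

Factor powers of 2 from the numerator and denominator of the reduced fraction: 25 = 2^0 · 25 and 6 = 2^1 · 3. Apply v_p(a/b) = v_p(a) − v_p(b): v_2(25/6) = 0 − 1 = -1.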